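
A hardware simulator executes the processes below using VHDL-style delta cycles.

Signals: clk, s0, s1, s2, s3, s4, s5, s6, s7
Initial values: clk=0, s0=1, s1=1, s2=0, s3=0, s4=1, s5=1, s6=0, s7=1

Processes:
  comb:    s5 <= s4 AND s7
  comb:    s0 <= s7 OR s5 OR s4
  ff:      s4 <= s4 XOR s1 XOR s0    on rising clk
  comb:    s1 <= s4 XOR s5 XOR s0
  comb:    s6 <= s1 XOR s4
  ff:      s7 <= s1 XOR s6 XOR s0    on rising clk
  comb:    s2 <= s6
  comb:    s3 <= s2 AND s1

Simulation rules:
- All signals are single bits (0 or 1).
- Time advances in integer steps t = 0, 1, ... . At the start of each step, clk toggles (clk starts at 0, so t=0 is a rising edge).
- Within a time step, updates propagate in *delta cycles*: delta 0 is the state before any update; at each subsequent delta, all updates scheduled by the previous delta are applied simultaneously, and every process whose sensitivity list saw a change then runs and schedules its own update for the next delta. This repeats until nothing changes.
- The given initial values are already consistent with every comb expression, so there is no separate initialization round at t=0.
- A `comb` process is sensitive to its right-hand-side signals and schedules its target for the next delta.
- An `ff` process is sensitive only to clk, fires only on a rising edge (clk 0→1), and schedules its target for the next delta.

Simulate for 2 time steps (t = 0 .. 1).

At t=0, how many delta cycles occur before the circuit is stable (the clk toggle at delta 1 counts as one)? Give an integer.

t=0 Δ0: s3=0 s2=0 s1=1 s0=1 clk=0 s6=0 s5=1 s7=1 s4=1
  Δ1: clk:0→1
  Δ2: s7:1→0
  Δ3: s5:1→0
  Δ4: s1:1→0
  Δ5: s6:0→1
  Δ6: s2:0→1
  (6Δ to stable)
t=1 Δ0: s3=0 s2=1 s1=0 s0=1 clk=1 s6=1 s5=0 s7=0 s4=1
  Δ1: clk:1→0
  (1Δ to stable)

6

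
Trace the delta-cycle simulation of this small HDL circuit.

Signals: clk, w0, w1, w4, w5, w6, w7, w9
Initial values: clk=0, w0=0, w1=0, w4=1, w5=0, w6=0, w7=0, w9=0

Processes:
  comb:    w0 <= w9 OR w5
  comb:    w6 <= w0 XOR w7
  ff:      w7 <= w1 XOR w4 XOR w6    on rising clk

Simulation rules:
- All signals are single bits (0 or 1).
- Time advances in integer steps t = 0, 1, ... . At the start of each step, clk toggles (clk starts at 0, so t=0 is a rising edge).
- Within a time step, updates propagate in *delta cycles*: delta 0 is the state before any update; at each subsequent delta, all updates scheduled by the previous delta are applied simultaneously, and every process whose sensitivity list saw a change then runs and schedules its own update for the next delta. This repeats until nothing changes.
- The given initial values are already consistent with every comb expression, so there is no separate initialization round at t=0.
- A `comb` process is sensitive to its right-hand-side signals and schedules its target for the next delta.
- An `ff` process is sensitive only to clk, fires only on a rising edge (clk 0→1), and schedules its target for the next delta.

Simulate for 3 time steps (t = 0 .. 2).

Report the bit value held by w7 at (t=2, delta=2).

t=0 Δ0: w7=0 w9=0 w4=1 w1=0 w0=0 w5=0 clk=0 w6=0
  Δ1: clk:0→1
  Δ2: w7:0→1
  Δ3: w6:0→1
  (3Δ to stable)
t=1 Δ0: w7=1 w9=0 w4=1 w1=0 w0=0 w5=0 clk=1 w6=1
  Δ1: clk:1→0
  (1Δ to stable)
t=2 Δ0: w7=1 w9=0 w4=1 w1=0 w0=0 w5=0 clk=0 w6=1
  Δ1: clk:0→1
  Δ2: w7:1→0
  Δ3: w6:1→0
  (3Δ to stable)

0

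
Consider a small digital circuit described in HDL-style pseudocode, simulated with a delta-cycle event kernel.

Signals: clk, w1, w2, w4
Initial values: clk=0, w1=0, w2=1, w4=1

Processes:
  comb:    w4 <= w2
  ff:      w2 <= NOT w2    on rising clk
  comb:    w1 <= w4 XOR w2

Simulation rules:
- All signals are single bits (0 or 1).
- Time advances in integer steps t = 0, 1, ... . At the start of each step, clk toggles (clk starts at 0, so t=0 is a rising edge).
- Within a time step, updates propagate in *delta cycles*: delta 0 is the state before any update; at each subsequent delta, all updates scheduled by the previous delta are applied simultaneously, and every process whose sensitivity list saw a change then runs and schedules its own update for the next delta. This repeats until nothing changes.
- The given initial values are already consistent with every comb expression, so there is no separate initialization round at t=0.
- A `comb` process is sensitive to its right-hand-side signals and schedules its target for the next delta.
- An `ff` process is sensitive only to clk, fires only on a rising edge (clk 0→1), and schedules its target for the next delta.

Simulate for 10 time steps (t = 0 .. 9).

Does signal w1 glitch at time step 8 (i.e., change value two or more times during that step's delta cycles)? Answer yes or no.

yes

t=0 Δ0: clk=0 w1=0 w4=1 w2=1
  Δ1: clk:0→1
  Δ2: w2:1→0
  Δ3: w1:0→1, w4:1→0
  Δ4: w1:1→0
  (4Δ to stable)
t=1 Δ0: clk=1 w1=0 w4=0 w2=0
  Δ1: clk:1→0
  (1Δ to stable)
t=2 Δ0: clk=0 w1=0 w4=0 w2=0
  Δ1: clk:0→1
  Δ2: w2:0→1
  Δ3: w1:0→1, w4:0→1
  Δ4: w1:1→0
  (4Δ to stable)
t=3 Δ0: clk=1 w1=0 w4=1 w2=1
  Δ1: clk:1→0
  (1Δ to stable)
t=4 Δ0: clk=0 w1=0 w4=1 w2=1
  Δ1: clk:0→1
  Δ2: w2:1→0
  Δ3: w1:0→1, w4:1→0
  Δ4: w1:1→0
  (4Δ to stable)
t=5 Δ0: clk=1 w1=0 w4=0 w2=0
  Δ1: clk:1→0
  (1Δ to stable)
t=6 Δ0: clk=0 w1=0 w4=0 w2=0
  Δ1: clk:0→1
  Δ2: w2:0→1
  Δ3: w1:0→1, w4:0→1
  Δ4: w1:1→0
  (4Δ to stable)
t=7 Δ0: clk=1 w1=0 w4=1 w2=1
  Δ1: clk:1→0
  (1Δ to stable)
t=8 Δ0: clk=0 w1=0 w4=1 w2=1
  Δ1: clk:0→1
  Δ2: w2:1→0
  Δ3: w1:0→1, w4:1→0
  Δ4: w1:1→0
  (4Δ to stable)
t=9 Δ0: clk=1 w1=0 w4=0 w2=0
  Δ1: clk:1→0
  (1Δ to stable)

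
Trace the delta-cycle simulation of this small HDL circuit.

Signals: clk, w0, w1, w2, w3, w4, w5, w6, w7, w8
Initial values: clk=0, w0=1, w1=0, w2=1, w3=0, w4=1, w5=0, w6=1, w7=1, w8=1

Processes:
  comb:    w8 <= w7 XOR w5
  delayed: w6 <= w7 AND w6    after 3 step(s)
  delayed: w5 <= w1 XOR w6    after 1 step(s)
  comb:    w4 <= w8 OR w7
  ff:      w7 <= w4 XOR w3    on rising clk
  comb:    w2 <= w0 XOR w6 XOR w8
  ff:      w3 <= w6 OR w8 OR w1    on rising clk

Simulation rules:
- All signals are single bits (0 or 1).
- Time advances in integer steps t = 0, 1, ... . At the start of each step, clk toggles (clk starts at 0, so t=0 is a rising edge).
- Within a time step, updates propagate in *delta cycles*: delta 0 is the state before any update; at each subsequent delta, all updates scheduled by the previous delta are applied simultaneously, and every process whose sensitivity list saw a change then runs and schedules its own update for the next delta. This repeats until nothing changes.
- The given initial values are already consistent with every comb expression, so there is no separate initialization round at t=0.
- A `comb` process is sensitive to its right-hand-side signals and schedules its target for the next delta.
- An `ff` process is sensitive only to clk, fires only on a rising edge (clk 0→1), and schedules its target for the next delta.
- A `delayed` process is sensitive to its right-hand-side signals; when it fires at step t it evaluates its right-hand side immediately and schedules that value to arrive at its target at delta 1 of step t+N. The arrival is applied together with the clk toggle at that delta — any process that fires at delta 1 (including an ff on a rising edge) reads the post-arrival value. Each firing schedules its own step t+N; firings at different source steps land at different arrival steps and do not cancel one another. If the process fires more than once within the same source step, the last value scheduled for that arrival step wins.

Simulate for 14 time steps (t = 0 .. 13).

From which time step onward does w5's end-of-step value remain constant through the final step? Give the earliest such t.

t=0 Δ0: clk=0 w8=1 w3=0 w7=1 w6=1 w2=1 w5=0 w4=1 w0=1 w1=0
  Δ1: clk:0→1
  Δ2: w3:0→1
  (2Δ to stable)
t=1 Δ0: clk=1 w8=1 w3=1 w7=1 w6=1 w2=1 w5=0 w4=1 w0=1 w1=0
  Δ1: clk:1→0
  (1Δ to stable)
t=2 Δ0: clk=0 w8=1 w3=1 w7=1 w6=1 w2=1 w5=0 w4=1 w0=1 w1=0
  Δ1: clk:0→1
  Δ2: w7:1→0
  Δ3: w8:1→0
  Δ4: w2:1→0, w4:1→0
  (4Δ to stable)
t=3 Δ0: clk=1 w8=0 w3=1 w7=0 w6=1 w2=0 w5=0 w4=0 w0=1 w1=0
  Δ1: clk:1→0
  (1Δ to stable)
t=4 Δ0: clk=0 w8=0 w3=1 w7=0 w6=1 w2=0 w5=0 w4=0 w0=1 w1=0
  Δ1: clk:0→1
  Δ2: w7:0→1
  Δ3: w8:0→1, w4:0→1
  Δ4: w2:0→1
  (4Δ to stable)
t=5 Δ0: clk=1 w8=1 w3=1 w7=1 w6=1 w2=1 w5=0 w4=1 w0=1 w1=0
  Δ1: clk:1→0, w6:1→0
  Δ2: w2:1→0
  (2Δ to stable)
t=6 Δ0: clk=0 w8=1 w3=1 w7=1 w6=0 w2=0 w5=0 w4=1 w0=1 w1=0
  Δ1: clk:0→1
  Δ2: w7:1→0
  Δ3: w8:1→0
  Δ4: w2:0→1, w4:1→0
  (4Δ to stable)
t=7 Δ0: clk=1 w8=0 w3=1 w7=0 w6=0 w2=1 w5=0 w4=0 w0=1 w1=0
  Δ1: clk:1→0, w6:0→1
  Δ2: w2:1→0
  (2Δ to stable)
t=8 Δ0: clk=0 w8=0 w3=1 w7=0 w6=1 w2=0 w5=0 w4=0 w0=1 w1=0
  Δ1: clk:0→1, w6:1→0, w5:0→1
  Δ2: w8:0→1, w3:1→0, w7:0→1, w2:0→1
  Δ3: w8:1→0, w2:1→0, w4:0→1
  Δ4: w2:0→1
  (4Δ to stable)
t=9 Δ0: clk=1 w8=0 w3=0 w7=1 w6=0 w2=1 w5=1 w4=1 w0=1 w1=0
  Δ1: clk:1→0, w5:1→0
  Δ2: w8:0→1
  Δ3: w2:1→0
  (3Δ to stable)
t=10 Δ0: clk=0 w8=1 w3=0 w7=1 w6=0 w2=0 w5=0 w4=1 w0=1 w1=0
  Δ1: clk:0→1
  Δ2: w3:0→1
  (2Δ to stable)
t=11 Δ0: clk=1 w8=1 w3=1 w7=1 w6=0 w2=0 w5=0 w4=1 w0=1 w1=0
  Δ1: clk:1→0
  (1Δ to stable)
t=12 Δ0: clk=0 w8=1 w3=1 w7=1 w6=0 w2=0 w5=0 w4=1 w0=1 w1=0
  Δ1: clk:0→1
  Δ2: w7:1→0
  Δ3: w8:1→0
  Δ4: w2:0→1, w4:1→0
  (4Δ to stable)
t=13 Δ0: clk=1 w8=0 w3=1 w7=0 w6=0 w2=1 w5=0 w4=0 w0=1 w1=0
  Δ1: clk:1→0
  (1Δ to stable)

9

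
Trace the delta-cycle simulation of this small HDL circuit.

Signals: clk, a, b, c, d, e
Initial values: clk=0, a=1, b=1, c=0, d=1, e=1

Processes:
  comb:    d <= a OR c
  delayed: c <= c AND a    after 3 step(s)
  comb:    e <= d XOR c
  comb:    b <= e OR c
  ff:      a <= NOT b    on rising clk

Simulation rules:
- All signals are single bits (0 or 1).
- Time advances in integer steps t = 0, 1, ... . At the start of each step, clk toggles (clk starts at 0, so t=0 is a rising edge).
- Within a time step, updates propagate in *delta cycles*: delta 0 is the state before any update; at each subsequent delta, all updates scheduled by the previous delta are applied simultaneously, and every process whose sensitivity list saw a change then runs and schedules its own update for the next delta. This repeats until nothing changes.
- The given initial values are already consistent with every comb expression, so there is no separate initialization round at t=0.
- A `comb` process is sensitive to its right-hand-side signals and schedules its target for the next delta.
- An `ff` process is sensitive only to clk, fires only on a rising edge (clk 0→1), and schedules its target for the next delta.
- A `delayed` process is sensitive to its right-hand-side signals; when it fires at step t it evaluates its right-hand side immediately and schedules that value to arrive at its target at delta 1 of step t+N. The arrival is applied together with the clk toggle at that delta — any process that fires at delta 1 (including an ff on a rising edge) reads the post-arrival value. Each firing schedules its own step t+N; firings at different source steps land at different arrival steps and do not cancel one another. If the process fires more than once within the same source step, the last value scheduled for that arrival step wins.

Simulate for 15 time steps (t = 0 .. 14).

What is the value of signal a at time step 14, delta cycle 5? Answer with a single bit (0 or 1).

[bits: b,e,a,clk,d,c]
t=0: Δ0=111010 Δ1=111110 Δ2=110110 Δ3=110100 Δ4=100100 Δ5=000100 | 5Δ
t=1: Δ0=000100 Δ1=000000 | 1Δ
t=2: Δ0=000000 Δ1=000100 Δ2=001100 Δ3=001110 Δ4=011110 Δ5=111110 | 5Δ
t=3: Δ0=111110 Δ1=111010 | 1Δ
t=4: Δ0=111010 Δ1=111110 Δ2=110110 Δ3=110100 Δ4=100100 Δ5=000100 | 5Δ
t=5: Δ0=000100 Δ1=000000 | 1Δ
t=6: Δ0=000000 Δ1=000100 Δ2=001100 Δ3=001110 Δ4=011110 Δ5=111110 | 5Δ
t=7: Δ0=111110 Δ1=111010 | 1Δ
t=8: Δ0=111010 Δ1=111110 Δ2=110110 Δ3=110100 Δ4=100100 Δ5=000100 | 5Δ
t=9: Δ0=000100 Δ1=000000 | 1Δ
t=10: Δ0=000000 Δ1=000100 Δ2=001100 Δ3=001110 Δ4=011110 Δ5=111110 | 5Δ
t=11: Δ0=111110 Δ1=111010 | 1Δ
t=12: Δ0=111010 Δ1=111110 Δ2=110110 Δ3=110100 Δ4=100100 Δ5=000100 | 5Δ
t=13: Δ0=000100 Δ1=000000 | 1Δ
t=14: Δ0=000000 Δ1=000100 Δ2=001100 Δ3=001110 Δ4=011110 Δ5=111110 | 5Δ

1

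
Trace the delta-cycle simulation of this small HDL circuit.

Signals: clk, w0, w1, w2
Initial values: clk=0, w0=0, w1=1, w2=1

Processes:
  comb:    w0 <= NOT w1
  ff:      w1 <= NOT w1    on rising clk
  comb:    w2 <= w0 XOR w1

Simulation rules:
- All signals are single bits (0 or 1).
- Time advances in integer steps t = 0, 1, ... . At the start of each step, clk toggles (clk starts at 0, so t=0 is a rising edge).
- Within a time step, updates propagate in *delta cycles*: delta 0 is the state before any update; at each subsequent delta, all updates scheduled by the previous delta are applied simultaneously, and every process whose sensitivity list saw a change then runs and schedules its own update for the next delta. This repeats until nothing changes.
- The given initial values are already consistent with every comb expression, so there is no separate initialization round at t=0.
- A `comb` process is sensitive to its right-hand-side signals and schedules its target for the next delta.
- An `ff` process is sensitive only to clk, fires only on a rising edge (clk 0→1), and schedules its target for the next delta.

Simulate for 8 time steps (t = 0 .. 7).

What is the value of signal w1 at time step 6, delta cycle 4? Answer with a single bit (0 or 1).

1

t0.Δ0 w1=1 w0=0 clk=0 w2=1
t0.Δ1 w1=1 w0=0 clk=1 w2=1
t0.Δ2 w1=0 w0=0 clk=1 w2=1
t0.Δ3 w1=0 w0=1 clk=1 w2=0
t0.Δ4 w1=0 w0=1 clk=1 w2=1
t1.Δ0 w1=0 w0=1 clk=1 w2=1
t1.Δ1 w1=0 w0=1 clk=0 w2=1
t2.Δ0 w1=0 w0=1 clk=0 w2=1
t2.Δ1 w1=0 w0=1 clk=1 w2=1
t2.Δ2 w1=1 w0=1 clk=1 w2=1
t2.Δ3 w1=1 w0=0 clk=1 w2=0
t2.Δ4 w1=1 w0=0 clk=1 w2=1
t3.Δ0 w1=1 w0=0 clk=1 w2=1
t3.Δ1 w1=1 w0=0 clk=0 w2=1
t4.Δ0 w1=1 w0=0 clk=0 w2=1
t4.Δ1 w1=1 w0=0 clk=1 w2=1
t4.Δ2 w1=0 w0=0 clk=1 w2=1
t4.Δ3 w1=0 w0=1 clk=1 w2=0
t4.Δ4 w1=0 w0=1 clk=1 w2=1
t5.Δ0 w1=0 w0=1 clk=1 w2=1
t5.Δ1 w1=0 w0=1 clk=0 w2=1
t6.Δ0 w1=0 w0=1 clk=0 w2=1
t6.Δ1 w1=0 w0=1 clk=1 w2=1
t6.Δ2 w1=1 w0=1 clk=1 w2=1
t6.Δ3 w1=1 w0=0 clk=1 w2=0
t6.Δ4 w1=1 w0=0 clk=1 w2=1
t7.Δ0 w1=1 w0=0 clk=1 w2=1
t7.Δ1 w1=1 w0=0 clk=0 w2=1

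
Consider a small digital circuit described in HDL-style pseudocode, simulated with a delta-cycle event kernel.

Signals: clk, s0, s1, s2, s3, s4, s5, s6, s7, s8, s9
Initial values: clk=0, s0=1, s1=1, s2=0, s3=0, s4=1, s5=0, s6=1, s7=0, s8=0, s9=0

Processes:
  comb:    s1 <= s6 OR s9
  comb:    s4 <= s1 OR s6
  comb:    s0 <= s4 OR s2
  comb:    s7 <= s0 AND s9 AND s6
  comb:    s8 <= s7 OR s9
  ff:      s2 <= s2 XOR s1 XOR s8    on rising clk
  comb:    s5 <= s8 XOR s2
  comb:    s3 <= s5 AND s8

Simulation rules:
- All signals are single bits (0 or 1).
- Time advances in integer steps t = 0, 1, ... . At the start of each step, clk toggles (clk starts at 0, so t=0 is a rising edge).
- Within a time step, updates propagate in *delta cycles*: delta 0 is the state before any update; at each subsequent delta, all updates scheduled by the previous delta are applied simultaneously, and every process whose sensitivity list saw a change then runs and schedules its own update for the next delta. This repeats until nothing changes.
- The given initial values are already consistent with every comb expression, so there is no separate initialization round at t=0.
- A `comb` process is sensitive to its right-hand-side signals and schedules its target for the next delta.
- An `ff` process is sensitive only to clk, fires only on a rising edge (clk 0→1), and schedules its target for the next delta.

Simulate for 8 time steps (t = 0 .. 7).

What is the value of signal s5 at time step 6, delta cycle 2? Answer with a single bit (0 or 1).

[bits: s8,clk,s7,s3,s1,s9,s2,s5,s4,s0,s6]
t=0: Δ0=00001000111 Δ1=01001000111 Δ2=01001010111 Δ3=01001011111 | 3Δ
t=1: Δ0=01001011111 Δ1=00001011111 | 1Δ
t=2: Δ0=00001011111 Δ1=01001011111 Δ2=01001001111 Δ3=01001000111 | 3Δ
t=3: Δ0=01001000111 Δ1=00001000111 | 1Δ
t=4: Δ0=00001000111 Δ1=01001000111 Δ2=01001010111 Δ3=01001011111 | 3Δ
t=5: Δ0=01001011111 Δ1=00001011111 | 1Δ
t=6: Δ0=00001011111 Δ1=01001011111 Δ2=01001001111 Δ3=01001000111 | 3Δ
t=7: Δ0=01001000111 Δ1=00001000111 | 1Δ

1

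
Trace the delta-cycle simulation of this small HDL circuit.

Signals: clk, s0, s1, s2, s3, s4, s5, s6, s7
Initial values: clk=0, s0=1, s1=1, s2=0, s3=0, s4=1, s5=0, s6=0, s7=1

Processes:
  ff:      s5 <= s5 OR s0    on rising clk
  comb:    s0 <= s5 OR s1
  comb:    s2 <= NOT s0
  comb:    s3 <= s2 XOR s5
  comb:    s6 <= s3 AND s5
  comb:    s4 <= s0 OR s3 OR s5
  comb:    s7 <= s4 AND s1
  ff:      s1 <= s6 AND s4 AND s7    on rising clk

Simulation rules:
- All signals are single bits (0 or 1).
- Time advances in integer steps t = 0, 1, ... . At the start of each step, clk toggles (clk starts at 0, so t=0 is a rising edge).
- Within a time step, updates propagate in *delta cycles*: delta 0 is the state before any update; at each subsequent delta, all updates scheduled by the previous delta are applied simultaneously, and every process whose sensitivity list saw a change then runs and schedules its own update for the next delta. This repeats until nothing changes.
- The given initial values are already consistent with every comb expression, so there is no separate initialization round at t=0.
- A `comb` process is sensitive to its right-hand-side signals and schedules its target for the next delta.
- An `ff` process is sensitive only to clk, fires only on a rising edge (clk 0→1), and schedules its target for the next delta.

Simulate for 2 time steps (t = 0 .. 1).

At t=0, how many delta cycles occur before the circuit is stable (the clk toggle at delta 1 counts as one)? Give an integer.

4

t=0 Δ0: s3=0 s4=1 s2=0 s0=1 s1=1 s7=1 s6=0 s5=0 clk=0
  Δ1: clk:0→1
  Δ2: s1:1→0, s5:0→1
  Δ3: s3:0→1, s7:1→0
  Δ4: s6:0→1
  (4Δ to stable)
t=1 Δ0: s3=1 s4=1 s2=0 s0=1 s1=0 s7=0 s6=1 s5=1 clk=1
  Δ1: clk:1→0
  (1Δ to stable)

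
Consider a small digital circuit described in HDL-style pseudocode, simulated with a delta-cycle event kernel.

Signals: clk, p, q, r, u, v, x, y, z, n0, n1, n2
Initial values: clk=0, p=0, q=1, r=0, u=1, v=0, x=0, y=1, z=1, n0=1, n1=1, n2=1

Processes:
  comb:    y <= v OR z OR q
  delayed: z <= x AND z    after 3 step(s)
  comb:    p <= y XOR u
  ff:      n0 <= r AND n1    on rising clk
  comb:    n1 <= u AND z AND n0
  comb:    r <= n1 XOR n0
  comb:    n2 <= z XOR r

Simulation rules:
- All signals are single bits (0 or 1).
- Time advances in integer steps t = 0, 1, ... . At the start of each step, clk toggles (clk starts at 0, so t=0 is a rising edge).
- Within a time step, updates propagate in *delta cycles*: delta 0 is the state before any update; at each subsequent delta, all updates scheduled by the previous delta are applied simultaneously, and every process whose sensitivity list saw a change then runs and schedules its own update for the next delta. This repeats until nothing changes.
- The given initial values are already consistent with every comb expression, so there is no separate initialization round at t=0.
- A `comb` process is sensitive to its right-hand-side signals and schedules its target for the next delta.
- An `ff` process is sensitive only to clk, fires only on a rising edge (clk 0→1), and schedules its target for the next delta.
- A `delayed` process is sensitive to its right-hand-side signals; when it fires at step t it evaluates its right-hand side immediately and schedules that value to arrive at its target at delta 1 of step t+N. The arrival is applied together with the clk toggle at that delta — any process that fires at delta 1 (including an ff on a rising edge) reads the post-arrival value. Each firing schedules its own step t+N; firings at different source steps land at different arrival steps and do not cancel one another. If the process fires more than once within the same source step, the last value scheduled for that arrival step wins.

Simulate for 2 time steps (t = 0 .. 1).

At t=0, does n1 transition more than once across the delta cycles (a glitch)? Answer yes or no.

no

t=0 Δ0: u=1 x=0 q=1 p=0 n1=1 n2=1 n0=1 v=0 y=1 clk=0 z=1 r=0
  Δ1: clk:0→1
  Δ2: n0:1→0
  Δ3: n1:1→0, r:0→1
  Δ4: n2:1→0, r:1→0
  Δ5: n2:0→1
  (5Δ to stable)
t=1 Δ0: u=1 x=0 q=1 p=0 n1=0 n2=1 n0=0 v=0 y=1 clk=1 z=1 r=0
  Δ1: clk:1→0
  (1Δ to stable)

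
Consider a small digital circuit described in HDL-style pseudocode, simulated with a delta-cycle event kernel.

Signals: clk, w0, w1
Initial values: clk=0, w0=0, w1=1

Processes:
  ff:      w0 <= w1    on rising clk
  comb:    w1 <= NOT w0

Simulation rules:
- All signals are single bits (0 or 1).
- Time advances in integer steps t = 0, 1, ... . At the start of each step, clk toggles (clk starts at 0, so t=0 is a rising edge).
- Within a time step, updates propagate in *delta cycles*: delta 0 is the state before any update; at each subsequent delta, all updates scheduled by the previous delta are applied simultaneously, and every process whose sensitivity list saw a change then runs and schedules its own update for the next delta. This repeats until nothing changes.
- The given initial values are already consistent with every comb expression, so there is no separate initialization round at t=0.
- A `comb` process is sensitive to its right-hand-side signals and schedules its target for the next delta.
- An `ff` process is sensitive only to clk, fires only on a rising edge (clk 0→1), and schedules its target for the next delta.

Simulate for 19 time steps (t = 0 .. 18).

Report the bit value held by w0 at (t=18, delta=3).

0

t0.Δ0 w0=0 w1=1 clk=0
t0.Δ1 w0=0 w1=1 clk=1
t0.Δ2 w0=1 w1=1 clk=1
t0.Δ3 w0=1 w1=0 clk=1
t1.Δ0 w0=1 w1=0 clk=1
t1.Δ1 w0=1 w1=0 clk=0
t2.Δ0 w0=1 w1=0 clk=0
t2.Δ1 w0=1 w1=0 clk=1
t2.Δ2 w0=0 w1=0 clk=1
t2.Δ3 w0=0 w1=1 clk=1
t3.Δ0 w0=0 w1=1 clk=1
t3.Δ1 w0=0 w1=1 clk=0
t4.Δ0 w0=0 w1=1 clk=0
t4.Δ1 w0=0 w1=1 clk=1
t4.Δ2 w0=1 w1=1 clk=1
t4.Δ3 w0=1 w1=0 clk=1
t5.Δ0 w0=1 w1=0 clk=1
t5.Δ1 w0=1 w1=0 clk=0
t6.Δ0 w0=1 w1=0 clk=0
t6.Δ1 w0=1 w1=0 clk=1
t6.Δ2 w0=0 w1=0 clk=1
t6.Δ3 w0=0 w1=1 clk=1
t7.Δ0 w0=0 w1=1 clk=1
t7.Δ1 w0=0 w1=1 clk=0
t8.Δ0 w0=0 w1=1 clk=0
t8.Δ1 w0=0 w1=1 clk=1
t8.Δ2 w0=1 w1=1 clk=1
t8.Δ3 w0=1 w1=0 clk=1
t9.Δ0 w0=1 w1=0 clk=1
t9.Δ1 w0=1 w1=0 clk=0
t10.Δ0 w0=1 w1=0 clk=0
t10.Δ1 w0=1 w1=0 clk=1
t10.Δ2 w0=0 w1=0 clk=1
t10.Δ3 w0=0 w1=1 clk=1
t11.Δ0 w0=0 w1=1 clk=1
t11.Δ1 w0=0 w1=1 clk=0
t12.Δ0 w0=0 w1=1 clk=0
t12.Δ1 w0=0 w1=1 clk=1
t12.Δ2 w0=1 w1=1 clk=1
t12.Δ3 w0=1 w1=0 clk=1
t13.Δ0 w0=1 w1=0 clk=1
t13.Δ1 w0=1 w1=0 clk=0
t14.Δ0 w0=1 w1=0 clk=0
t14.Δ1 w0=1 w1=0 clk=1
t14.Δ2 w0=0 w1=0 clk=1
t14.Δ3 w0=0 w1=1 clk=1
t15.Δ0 w0=0 w1=1 clk=1
t15.Δ1 w0=0 w1=1 clk=0
t16.Δ0 w0=0 w1=1 clk=0
t16.Δ1 w0=0 w1=1 clk=1
t16.Δ2 w0=1 w1=1 clk=1
t16.Δ3 w0=1 w1=0 clk=1
t17.Δ0 w0=1 w1=0 clk=1
t17.Δ1 w0=1 w1=0 clk=0
t18.Δ0 w0=1 w1=0 clk=0
t18.Δ1 w0=1 w1=0 clk=1
t18.Δ2 w0=0 w1=0 clk=1
t18.Δ3 w0=0 w1=1 clk=1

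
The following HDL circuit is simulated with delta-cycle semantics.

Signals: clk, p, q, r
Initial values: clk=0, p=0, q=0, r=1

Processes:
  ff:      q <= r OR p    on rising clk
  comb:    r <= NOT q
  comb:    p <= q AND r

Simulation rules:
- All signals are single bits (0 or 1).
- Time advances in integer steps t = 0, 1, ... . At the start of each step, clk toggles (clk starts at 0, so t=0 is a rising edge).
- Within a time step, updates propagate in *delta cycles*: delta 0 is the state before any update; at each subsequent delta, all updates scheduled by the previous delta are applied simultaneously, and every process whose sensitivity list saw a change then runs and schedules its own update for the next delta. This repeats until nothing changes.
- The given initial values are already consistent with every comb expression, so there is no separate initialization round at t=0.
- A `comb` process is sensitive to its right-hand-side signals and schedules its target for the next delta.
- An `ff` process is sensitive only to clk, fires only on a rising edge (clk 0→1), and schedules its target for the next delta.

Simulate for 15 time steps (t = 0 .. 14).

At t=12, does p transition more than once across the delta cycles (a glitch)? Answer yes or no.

[bits: p,clk,r,q]
t=0: Δ0=0010 Δ1=0110 Δ2=0111 Δ3=1101 Δ4=0101 | 4Δ
t=1: Δ0=0101 Δ1=0001 | 1Δ
t=2: Δ0=0001 Δ1=0101 Δ2=0100 Δ3=0110 | 3Δ
t=3: Δ0=0110 Δ1=0010 | 1Δ
t=4: Δ0=0010 Δ1=0110 Δ2=0111 Δ3=1101 Δ4=0101 | 4Δ
t=5: Δ0=0101 Δ1=0001 | 1Δ
t=6: Δ0=0001 Δ1=0101 Δ2=0100 Δ3=0110 | 3Δ
t=7: Δ0=0110 Δ1=0010 | 1Δ
t=8: Δ0=0010 Δ1=0110 Δ2=0111 Δ3=1101 Δ4=0101 | 4Δ
t=9: Δ0=0101 Δ1=0001 | 1Δ
t=10: Δ0=0001 Δ1=0101 Δ2=0100 Δ3=0110 | 3Δ
t=11: Δ0=0110 Δ1=0010 | 1Δ
t=12: Δ0=0010 Δ1=0110 Δ2=0111 Δ3=1101 Δ4=0101 | 4Δ
t=13: Δ0=0101 Δ1=0001 | 1Δ
t=14: Δ0=0001 Δ1=0101 Δ2=0100 Δ3=0110 | 3Δ

yes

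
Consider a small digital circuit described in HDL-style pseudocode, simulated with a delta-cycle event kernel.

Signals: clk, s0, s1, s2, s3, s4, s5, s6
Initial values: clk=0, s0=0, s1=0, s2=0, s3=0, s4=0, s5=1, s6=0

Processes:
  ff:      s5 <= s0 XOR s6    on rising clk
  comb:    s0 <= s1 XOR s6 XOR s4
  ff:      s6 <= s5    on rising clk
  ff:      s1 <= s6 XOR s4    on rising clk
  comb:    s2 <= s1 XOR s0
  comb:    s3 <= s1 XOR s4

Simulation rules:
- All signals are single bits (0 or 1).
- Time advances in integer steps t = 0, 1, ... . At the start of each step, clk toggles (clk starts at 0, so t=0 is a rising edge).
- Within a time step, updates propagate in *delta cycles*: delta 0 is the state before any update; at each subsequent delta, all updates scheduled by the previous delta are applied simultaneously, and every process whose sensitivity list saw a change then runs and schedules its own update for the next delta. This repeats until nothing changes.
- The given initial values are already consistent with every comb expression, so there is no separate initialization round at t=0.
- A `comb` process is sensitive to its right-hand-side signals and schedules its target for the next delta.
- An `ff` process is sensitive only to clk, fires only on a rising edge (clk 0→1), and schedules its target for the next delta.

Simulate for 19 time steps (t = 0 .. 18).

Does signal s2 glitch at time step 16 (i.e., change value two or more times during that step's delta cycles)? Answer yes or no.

yes

[bits: s3,s2,s4,s5,s0,s6,clk,s1]
t=0: Δ0=00010000 Δ1=00010010 Δ2=00000110 Δ3=00001110 Δ4=01001110 | 4Δ
t=1: Δ0=01001110 Δ1=01001100 | 1Δ
t=2: Δ0=01001100 Δ1=01001110 Δ2=01001011 Δ3=10001011 | 3Δ
t=3: Δ0=10001011 Δ1=10001001 | 1Δ
t=4: Δ0=10001001 Δ1=10001011 Δ2=10011010 Δ3=01010010 Δ4=00010010 | 4Δ
t=5: Δ0=00010010 Δ1=00010000 | 1Δ
t=6: Δ0=00010000 Δ1=00010010 Δ2=00000110 Δ3=00001110 Δ4=01001110 | 4Δ
t=7: Δ0=01001110 Δ1=01001100 | 1Δ
t=8: Δ0=01001100 Δ1=01001110 Δ2=01001011 Δ3=10001011 | 3Δ
t=9: Δ0=10001011 Δ1=10001001 | 1Δ
t=10: Δ0=10001001 Δ1=10001011 Δ2=10011010 Δ3=01010010 Δ4=00010010 | 4Δ
t=11: Δ0=00010010 Δ1=00010000 | 1Δ
t=12: Δ0=00010000 Δ1=00010010 Δ2=00000110 Δ3=00001110 Δ4=01001110 | 4Δ
t=13: Δ0=01001110 Δ1=01001100 | 1Δ
t=14: Δ0=01001100 Δ1=01001110 Δ2=01001011 Δ3=10001011 | 3Δ
t=15: Δ0=10001011 Δ1=10001001 | 1Δ
t=16: Δ0=10001001 Δ1=10001011 Δ2=10011010 Δ3=01010010 Δ4=00010010 | 4Δ
t=17: Δ0=00010010 Δ1=00010000 | 1Δ
t=18: Δ0=00010000 Δ1=00010010 Δ2=00000110 Δ3=00001110 Δ4=01001110 | 4Δ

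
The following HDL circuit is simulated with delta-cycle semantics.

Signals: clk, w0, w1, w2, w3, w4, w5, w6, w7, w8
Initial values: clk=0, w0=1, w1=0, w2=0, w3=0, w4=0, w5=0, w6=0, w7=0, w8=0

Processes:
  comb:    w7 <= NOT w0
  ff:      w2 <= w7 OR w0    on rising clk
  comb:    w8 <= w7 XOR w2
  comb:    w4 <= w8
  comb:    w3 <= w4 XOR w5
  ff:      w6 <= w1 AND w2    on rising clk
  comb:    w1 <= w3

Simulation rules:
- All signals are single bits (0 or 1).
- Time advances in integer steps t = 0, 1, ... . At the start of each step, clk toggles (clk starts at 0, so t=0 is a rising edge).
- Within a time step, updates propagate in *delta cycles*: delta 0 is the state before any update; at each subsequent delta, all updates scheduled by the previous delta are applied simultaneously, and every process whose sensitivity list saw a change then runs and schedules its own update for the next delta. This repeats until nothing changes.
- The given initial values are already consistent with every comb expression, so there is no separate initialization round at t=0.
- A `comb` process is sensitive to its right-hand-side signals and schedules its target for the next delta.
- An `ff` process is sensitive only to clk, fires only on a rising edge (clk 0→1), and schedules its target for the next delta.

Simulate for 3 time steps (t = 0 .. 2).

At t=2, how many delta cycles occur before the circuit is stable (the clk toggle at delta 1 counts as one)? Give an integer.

[bits: w5,w3,w7,w8,w2,w1,w4,w0,w6,clk]
t=0: Δ0=0000000100 Δ1=0000000101 Δ2=0000100101 Δ3=0001100101 Δ4=0001101101 Δ5=0101101101 Δ6=0101111101 | 6Δ
t=1: Δ0=0101111101 Δ1=0101111100 | 1Δ
t=2: Δ0=0101111100 Δ1=0101111101 Δ2=0101111111 | 2Δ

2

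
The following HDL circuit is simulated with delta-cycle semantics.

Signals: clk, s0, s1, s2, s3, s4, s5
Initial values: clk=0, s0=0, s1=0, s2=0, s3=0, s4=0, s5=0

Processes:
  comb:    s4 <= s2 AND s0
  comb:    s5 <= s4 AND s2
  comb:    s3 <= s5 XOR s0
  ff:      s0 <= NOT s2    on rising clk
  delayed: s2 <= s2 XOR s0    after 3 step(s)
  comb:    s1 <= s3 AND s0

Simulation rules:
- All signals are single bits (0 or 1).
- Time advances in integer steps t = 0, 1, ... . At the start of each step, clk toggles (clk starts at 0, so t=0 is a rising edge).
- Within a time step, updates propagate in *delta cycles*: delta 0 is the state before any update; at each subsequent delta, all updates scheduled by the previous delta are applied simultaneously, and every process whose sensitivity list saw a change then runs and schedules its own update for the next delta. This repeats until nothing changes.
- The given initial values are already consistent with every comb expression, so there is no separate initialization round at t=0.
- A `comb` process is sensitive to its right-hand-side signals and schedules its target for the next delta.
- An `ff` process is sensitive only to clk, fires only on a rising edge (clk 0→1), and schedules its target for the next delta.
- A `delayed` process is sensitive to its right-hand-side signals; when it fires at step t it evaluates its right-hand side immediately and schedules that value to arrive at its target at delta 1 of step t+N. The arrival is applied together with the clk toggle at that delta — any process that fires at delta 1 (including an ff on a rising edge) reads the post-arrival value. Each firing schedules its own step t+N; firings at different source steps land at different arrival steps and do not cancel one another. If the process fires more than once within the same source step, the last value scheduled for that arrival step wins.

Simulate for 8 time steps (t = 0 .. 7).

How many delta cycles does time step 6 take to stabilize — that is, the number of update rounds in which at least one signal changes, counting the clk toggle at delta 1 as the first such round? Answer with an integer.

4

[bits: s0,s3,s4,s1,s2,clk,s5]
t=0: Δ0=0000000 Δ1=0000010 Δ2=1000010 Δ3=1100010 Δ4=1101010 | 4Δ
t=1: Δ0=1101010 Δ1=1101000 | 1Δ
t=2: Δ0=1101000 Δ1=1101010 | 1Δ
t=3: Δ0=1101010 Δ1=1101100 Δ2=1111100 Δ3=1111101 Δ4=1011101 Δ5=1010101 | 5Δ
t=4: Δ0=1010101 Δ1=1010111 Δ2=0010111 Δ3=0100111 Δ4=0100110 Δ5=0000110 | 5Δ
t=5: Δ0=0000110 Δ1=0000100 | 1Δ
t=6: Δ0=0000100 Δ1=0000010 Δ2=1000010 Δ3=1100010 Δ4=1101010 | 4Δ
t=7: Δ0=1101010 Δ1=1101100 Δ2=1111100 Δ3=1111101 Δ4=1011101 Δ5=1010101 | 5Δ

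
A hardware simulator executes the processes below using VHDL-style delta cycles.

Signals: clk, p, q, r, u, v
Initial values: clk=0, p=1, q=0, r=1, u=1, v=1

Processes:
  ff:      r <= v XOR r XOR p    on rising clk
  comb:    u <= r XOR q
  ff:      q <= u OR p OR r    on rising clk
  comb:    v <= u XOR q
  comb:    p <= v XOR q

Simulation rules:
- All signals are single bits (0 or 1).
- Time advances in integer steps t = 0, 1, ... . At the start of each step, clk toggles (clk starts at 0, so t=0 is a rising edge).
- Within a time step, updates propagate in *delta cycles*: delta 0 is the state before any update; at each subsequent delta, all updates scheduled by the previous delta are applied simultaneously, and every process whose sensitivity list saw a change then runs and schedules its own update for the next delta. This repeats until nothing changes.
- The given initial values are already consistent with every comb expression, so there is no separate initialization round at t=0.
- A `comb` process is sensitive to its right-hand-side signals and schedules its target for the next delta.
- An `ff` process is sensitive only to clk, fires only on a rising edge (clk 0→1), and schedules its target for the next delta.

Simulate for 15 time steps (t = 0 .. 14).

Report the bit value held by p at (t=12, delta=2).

t=0 Δ0: clk=0 v=1 q=0 p=1 u=1 r=1
  Δ1: clk:0→1
  Δ2: q:0→1
  Δ3: v:1→0, p:1→0, u:1→0
  Δ4: v:0→1, p:0→1
  Δ5: p:1→0
  (5Δ to stable)
t=1 Δ0: clk=1 v=1 q=1 p=0 u=0 r=1
  Δ1: clk:1→0
  (1Δ to stable)
t=2 Δ0: clk=0 v=1 q=1 p=0 u=0 r=1
  Δ1: clk:0→1
  Δ2: r:1→0
  Δ3: u:0→1
  Δ4: v:1→0
  Δ5: p:0→1
  (5Δ to stable)
t=3 Δ0: clk=1 v=0 q=1 p=1 u=1 r=0
  Δ1: clk:1→0
  (1Δ to stable)
t=4 Δ0: clk=0 v=0 q=1 p=1 u=1 r=0
  Δ1: clk:0→1
  Δ2: r:0→1
  Δ3: u:1→0
  Δ4: v:0→1
  Δ5: p:1→0
  (5Δ to stable)
t=5 Δ0: clk=1 v=1 q=1 p=0 u=0 r=1
  Δ1: clk:1→0
  (1Δ to stable)
t=6 Δ0: clk=0 v=1 q=1 p=0 u=0 r=1
  Δ1: clk:0→1
  Δ2: r:1→0
  Δ3: u:0→1
  Δ4: v:1→0
  Δ5: p:0→1
  (5Δ to stable)
t=7 Δ0: clk=1 v=0 q=1 p=1 u=1 r=0
  Δ1: clk:1→0
  (1Δ to stable)
t=8 Δ0: clk=0 v=0 q=1 p=1 u=1 r=0
  Δ1: clk:0→1
  Δ2: r:0→1
  Δ3: u:1→0
  Δ4: v:0→1
  Δ5: p:1→0
  (5Δ to stable)
t=9 Δ0: clk=1 v=1 q=1 p=0 u=0 r=1
  Δ1: clk:1→0
  (1Δ to stable)
t=10 Δ0: clk=0 v=1 q=1 p=0 u=0 r=1
  Δ1: clk:0→1
  Δ2: r:1→0
  Δ3: u:0→1
  Δ4: v:1→0
  Δ5: p:0→1
  (5Δ to stable)
t=11 Δ0: clk=1 v=0 q=1 p=1 u=1 r=0
  Δ1: clk:1→0
  (1Δ to stable)
t=12 Δ0: clk=0 v=0 q=1 p=1 u=1 r=0
  Δ1: clk:0→1
  Δ2: r:0→1
  Δ3: u:1→0
  Δ4: v:0→1
  Δ5: p:1→0
  (5Δ to stable)
t=13 Δ0: clk=1 v=1 q=1 p=0 u=0 r=1
  Δ1: clk:1→0
  (1Δ to stable)
t=14 Δ0: clk=0 v=1 q=1 p=0 u=0 r=1
  Δ1: clk:0→1
  Δ2: r:1→0
  Δ3: u:0→1
  Δ4: v:1→0
  Δ5: p:0→1
  (5Δ to stable)

1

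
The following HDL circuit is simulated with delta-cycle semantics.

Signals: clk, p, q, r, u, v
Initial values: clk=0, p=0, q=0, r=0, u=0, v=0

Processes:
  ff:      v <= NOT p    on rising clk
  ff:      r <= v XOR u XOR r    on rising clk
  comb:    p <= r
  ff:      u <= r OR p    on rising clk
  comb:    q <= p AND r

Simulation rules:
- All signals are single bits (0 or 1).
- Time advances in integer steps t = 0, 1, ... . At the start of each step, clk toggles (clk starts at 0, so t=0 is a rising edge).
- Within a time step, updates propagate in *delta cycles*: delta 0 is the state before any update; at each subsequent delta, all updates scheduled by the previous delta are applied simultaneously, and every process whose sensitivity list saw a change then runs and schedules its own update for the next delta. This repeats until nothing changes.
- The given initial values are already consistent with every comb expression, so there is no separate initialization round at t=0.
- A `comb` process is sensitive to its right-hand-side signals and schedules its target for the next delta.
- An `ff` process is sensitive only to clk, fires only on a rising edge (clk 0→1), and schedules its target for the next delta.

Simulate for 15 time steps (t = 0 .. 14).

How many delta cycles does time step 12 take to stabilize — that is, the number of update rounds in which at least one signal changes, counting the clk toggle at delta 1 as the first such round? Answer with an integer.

3

[bits: v,p,r,q,u,clk]
t=0: Δ0=000000 Δ1=000001 Δ2=100001 | 2Δ
t=1: Δ0=100001 Δ1=100000 | 1Δ
t=2: Δ0=100000 Δ1=100001 Δ2=101001 Δ3=111001 Δ4=111101 | 4Δ
t=3: Δ0=111101 Δ1=111100 | 1Δ
t=4: Δ0=111100 Δ1=111101 Δ2=010111 Δ3=000011 | 3Δ
t=5: Δ0=000011 Δ1=000010 | 1Δ
t=6: Δ0=000010 Δ1=000011 Δ2=101001 Δ3=111001 Δ4=111101 | 4Δ
t=7: Δ0=111101 Δ1=111100 | 1Δ
t=8: Δ0=111100 Δ1=111101 Δ2=010111 Δ3=000011 | 3Δ
t=9: Δ0=000011 Δ1=000010 | 1Δ
t=10: Δ0=000010 Δ1=000011 Δ2=101001 Δ3=111001 Δ4=111101 | 4Δ
t=11: Δ0=111101 Δ1=111100 | 1Δ
t=12: Δ0=111100 Δ1=111101 Δ2=010111 Δ3=000011 | 3Δ
t=13: Δ0=000011 Δ1=000010 | 1Δ
t=14: Δ0=000010 Δ1=000011 Δ2=101001 Δ3=111001 Δ4=111101 | 4Δ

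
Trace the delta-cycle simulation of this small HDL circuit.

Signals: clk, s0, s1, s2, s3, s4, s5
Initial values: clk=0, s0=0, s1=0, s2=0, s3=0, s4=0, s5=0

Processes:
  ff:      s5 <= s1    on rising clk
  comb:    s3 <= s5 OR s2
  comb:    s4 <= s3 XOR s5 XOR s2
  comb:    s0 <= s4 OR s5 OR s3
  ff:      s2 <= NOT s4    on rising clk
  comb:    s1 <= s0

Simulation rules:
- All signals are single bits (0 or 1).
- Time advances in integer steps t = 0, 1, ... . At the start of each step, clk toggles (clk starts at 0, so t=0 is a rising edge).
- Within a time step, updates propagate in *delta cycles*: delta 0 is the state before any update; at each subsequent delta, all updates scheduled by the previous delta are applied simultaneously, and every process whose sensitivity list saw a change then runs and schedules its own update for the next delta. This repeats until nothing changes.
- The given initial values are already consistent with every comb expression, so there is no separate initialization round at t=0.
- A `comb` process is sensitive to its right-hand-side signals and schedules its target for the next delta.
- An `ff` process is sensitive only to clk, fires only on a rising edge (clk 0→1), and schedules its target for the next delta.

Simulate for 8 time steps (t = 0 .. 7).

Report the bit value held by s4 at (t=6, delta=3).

[bits: s1,s2,s5,s4,s3,clk,s0]
t=0: Δ0=0000000 Δ1=0000010 Δ2=0100010 Δ3=0101110 Δ4=0100111 Δ5=1100111 | 5Δ
t=1: Δ0=1100111 Δ1=1100101 | 1Δ
t=2: Δ0=1100101 Δ1=1100111 Δ2=1110111 Δ3=1111111 | 3Δ
t=3: Δ0=1111111 Δ1=1111101 | 1Δ
t=4: Δ0=1111101 Δ1=1111111 Δ2=1011111 Δ3=1010111 | 3Δ
t=5: Δ0=1010111 Δ1=1010101 | 1Δ
t=6: Δ0=1010101 Δ1=1010111 Δ2=1110111 Δ3=1111111 | 3Δ
t=7: Δ0=1111111 Δ1=1111101 | 1Δ

1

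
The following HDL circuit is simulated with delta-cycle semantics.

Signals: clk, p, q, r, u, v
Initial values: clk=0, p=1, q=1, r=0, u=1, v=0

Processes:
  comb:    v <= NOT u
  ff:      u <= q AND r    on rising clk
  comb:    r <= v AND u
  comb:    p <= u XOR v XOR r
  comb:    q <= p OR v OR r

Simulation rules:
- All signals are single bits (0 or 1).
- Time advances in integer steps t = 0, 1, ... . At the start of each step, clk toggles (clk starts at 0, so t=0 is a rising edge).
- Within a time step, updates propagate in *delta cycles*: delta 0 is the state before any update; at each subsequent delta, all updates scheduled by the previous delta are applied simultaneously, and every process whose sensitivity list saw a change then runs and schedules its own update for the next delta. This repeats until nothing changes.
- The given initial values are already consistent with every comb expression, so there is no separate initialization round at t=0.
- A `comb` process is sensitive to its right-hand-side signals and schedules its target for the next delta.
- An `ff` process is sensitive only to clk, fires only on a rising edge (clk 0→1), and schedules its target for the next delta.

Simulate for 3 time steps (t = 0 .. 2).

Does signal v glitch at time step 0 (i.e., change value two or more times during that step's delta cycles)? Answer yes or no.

no

t0.Δ0 q=1 r=0 v=0 p=1 clk=0 u=1
t0.Δ1 q=1 r=0 v=0 p=1 clk=1 u=1
t0.Δ2 q=1 r=0 v=0 p=1 clk=1 u=0
t0.Δ3 q=1 r=0 v=1 p=0 clk=1 u=0
t0.Δ4 q=1 r=0 v=1 p=1 clk=1 u=0
t1.Δ0 q=1 r=0 v=1 p=1 clk=1 u=0
t1.Δ1 q=1 r=0 v=1 p=1 clk=0 u=0
t2.Δ0 q=1 r=0 v=1 p=1 clk=0 u=0
t2.Δ1 q=1 r=0 v=1 p=1 clk=1 u=0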